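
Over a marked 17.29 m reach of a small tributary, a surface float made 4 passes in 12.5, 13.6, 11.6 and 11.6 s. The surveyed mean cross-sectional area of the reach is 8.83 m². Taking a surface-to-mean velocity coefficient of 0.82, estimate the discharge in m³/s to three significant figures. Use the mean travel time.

10.2 m³/s

t̄ = (12.5 + 13.6 + 11.6 + 11.6) / 4 = 12.325 s
v_surface = L / t̄ = 17.29 / 12.325 = 1.403 m/s
v_mean = 0.82 × 1.403 = 1.150 m/s
Q = A × v_mean = 8.83 × 1.150 = 10.16 m³/s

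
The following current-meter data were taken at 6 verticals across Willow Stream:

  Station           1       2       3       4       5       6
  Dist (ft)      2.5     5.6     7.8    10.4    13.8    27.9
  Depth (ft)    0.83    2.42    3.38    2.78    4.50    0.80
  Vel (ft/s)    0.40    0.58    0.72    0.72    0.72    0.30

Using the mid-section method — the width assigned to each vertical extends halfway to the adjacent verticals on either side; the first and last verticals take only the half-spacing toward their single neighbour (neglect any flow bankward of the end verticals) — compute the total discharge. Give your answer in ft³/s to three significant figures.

46.1 ft³/s

w_1 = (5.6 − 2.5)/2 = 1.55 ft; q_1 = 0.40 × 0.83 × 1.55 = 0.5146 ft³/s
w_2 = (7.8 − 2.5)/2 = 2.65 ft; q_2 = 0.58 × 2.42 × 2.65 = 3.720 ft³/s
w_3 = (10.4 − 5.6)/2 = 2.4 ft; q_3 = 0.72 × 3.38 × 2.4 = 5.841 ft³/s
w_4 = (13.8 − 7.8)/2 = 3 ft; q_4 = 0.72 × 2.78 × 3 = 6.005 ft³/s
w_5 = (27.9 − 10.4)/2 = 8.75 ft; q_5 = 0.72 × 4.50 × 8.75 = 28.35 ft³/s
w_6 = (27.9 − 13.8)/2 = 7.05 ft; q_6 = 0.30 × 0.80 × 7.05 = 1.692 ft³/s
Q = Σ qᵢ = 46.12 ft³/s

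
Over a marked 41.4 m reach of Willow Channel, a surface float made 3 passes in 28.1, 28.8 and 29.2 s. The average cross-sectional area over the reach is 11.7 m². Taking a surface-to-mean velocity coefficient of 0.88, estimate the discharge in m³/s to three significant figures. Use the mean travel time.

t̄ = (28.1 + 28.8 + 29.2) / 3 = 28.7 s
v_surface = L / t̄ = 41.4 / 28.7 = 1.443 m/s
v_mean = 0.88 × 1.443 = 1.269 m/s
Q = A × v_mean = 11.7 × 1.269 = 14.85 m³/s

14.9 m³/s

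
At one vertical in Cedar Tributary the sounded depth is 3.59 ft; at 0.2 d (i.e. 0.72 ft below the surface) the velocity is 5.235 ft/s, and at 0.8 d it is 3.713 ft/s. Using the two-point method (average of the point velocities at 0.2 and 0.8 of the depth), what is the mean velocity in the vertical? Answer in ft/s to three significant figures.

4.47 ft/s

v̄ = (5.235 + 3.713) / 2 = 4.474 ft/s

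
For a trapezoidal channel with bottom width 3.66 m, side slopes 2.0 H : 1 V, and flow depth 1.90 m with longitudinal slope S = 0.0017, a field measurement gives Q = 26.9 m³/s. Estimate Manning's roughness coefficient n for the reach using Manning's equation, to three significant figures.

0.0241

A = (b + z·y)·y = (3.66 + 2.0×1.90)×1.90 = 14.17 m²
P = b + 2y√(1+z²) = 3.66 + 2×1.90×√(1+2.0²) = 12.16 m
R = A/P = 14.17/12.16 = 1.166 m
n = (1/Q)·A·R^(2/3)·S^(1/2) = (1/26.9) × 14.17 × 1.108 × 0.04123 = 0.02407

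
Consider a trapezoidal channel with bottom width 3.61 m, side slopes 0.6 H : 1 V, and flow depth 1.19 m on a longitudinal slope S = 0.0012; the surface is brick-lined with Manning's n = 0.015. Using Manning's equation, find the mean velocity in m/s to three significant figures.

A = (b + z·y)·y = (3.61 + 0.6×1.19)×1.19 = 5.146 m²
P = b + 2y√(1+z²) = 3.61 + 2×1.19×√(1+0.6²) = 6.386 m
R = A/P = 5.146/6.386 = 0.8058 m
Q = (1/n)·A·R^(2/3)·S^(1/2) = (1/0.015) × 5.146 × 0.8058^(2/3) × 0.0012^(1/2) = 10.29 m³/s
V = Q/A = 10.29/5.146 = 2.000 m/s

2.00 m/s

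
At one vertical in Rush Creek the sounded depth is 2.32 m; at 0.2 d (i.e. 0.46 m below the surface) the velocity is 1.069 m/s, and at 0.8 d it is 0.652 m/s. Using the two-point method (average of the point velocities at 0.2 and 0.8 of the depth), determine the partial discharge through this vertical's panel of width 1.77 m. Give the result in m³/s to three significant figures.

v̄ = (1.069 + 0.652) / 2 = 0.8605 m/s
q = v̄ × d × w = 0.8605 × 2.32 × 1.77 = 3.534 m³/s

3.53 m³/s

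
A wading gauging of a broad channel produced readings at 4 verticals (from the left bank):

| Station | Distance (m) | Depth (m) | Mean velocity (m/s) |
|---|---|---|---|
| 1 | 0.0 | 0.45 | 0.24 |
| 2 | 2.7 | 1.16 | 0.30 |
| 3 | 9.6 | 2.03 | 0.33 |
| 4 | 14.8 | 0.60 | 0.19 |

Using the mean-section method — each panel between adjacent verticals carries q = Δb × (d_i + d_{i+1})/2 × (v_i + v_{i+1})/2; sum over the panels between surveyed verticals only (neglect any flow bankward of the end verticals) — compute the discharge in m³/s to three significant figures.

Panel 1-2: Δb = 2.7 m, d̄ = (0.45+1.16)/2 = 0.805, v̄ = (0.24+0.30)/2 = 0.27 → q = 2.7×0.805×0.27 = 0.5868 m³/s
Panel 2-3: Δb = 6.9 m, d̄ = (1.16+2.03)/2 = 1.595, v̄ = (0.30+0.33)/2 = 0.315 → q = 6.9×1.595×0.315 = 3.467 m³/s
Panel 3-4: Δb = 5.2 m, d̄ = (2.03+0.60)/2 = 1.315, v̄ = (0.33+0.19)/2 = 0.26 → q = 5.2×1.315×0.26 = 1.778 m³/s
Q = Σ q = 5.831 m³/s

5.83 m³/s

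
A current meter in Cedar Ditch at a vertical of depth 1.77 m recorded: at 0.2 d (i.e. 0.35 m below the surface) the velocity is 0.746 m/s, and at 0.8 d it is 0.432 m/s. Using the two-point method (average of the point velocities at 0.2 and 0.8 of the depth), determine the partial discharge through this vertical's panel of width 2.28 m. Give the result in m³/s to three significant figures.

2.38 m³/s

v̄ = (0.746 + 0.432) / 2 = 0.5890 m/s
q = v̄ × d × w = 0.5890 × 1.77 × 2.28 = 2.377 m³/s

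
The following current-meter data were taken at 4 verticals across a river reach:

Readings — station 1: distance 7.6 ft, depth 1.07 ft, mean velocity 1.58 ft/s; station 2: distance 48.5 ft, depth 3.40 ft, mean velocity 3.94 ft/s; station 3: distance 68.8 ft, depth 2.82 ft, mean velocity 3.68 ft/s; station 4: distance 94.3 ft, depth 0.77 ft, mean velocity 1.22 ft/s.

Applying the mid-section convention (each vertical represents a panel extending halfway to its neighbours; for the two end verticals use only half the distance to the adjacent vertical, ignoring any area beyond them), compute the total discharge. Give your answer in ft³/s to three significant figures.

w_1 = (48.5 − 7.6)/2 = 20.45 ft; q_1 = 1.58 × 1.07 × 20.45 = 34.57 ft³/s
w_2 = (68.8 − 7.6)/2 = 30.6 ft; q_2 = 3.94 × 3.40 × 30.6 = 409.9 ft³/s
w_3 = (94.3 − 48.5)/2 = 22.9 ft; q_3 = 3.68 × 2.82 × 22.9 = 237.6 ft³/s
w_4 = (94.3 − 68.8)/2 = 12.75 ft; q_4 = 1.22 × 0.77 × 12.75 = 11.98 ft³/s
Q = Σ qᵢ = 694.1 ft³/s

694 ft³/s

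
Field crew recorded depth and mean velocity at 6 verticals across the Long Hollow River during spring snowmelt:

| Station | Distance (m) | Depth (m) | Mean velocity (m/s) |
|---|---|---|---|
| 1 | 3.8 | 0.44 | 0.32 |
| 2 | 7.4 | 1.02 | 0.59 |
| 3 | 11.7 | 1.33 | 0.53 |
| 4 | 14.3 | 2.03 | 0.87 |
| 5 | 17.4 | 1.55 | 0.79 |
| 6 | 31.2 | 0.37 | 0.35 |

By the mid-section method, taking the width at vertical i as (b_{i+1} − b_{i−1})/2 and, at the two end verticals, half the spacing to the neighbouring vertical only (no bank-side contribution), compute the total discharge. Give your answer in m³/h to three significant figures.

76800 m³/h

w_1 = (7.4 − 3.8)/2 = 1.8 m; q_1 = 0.32 × 0.44 × 1.8 = 0.2534 m³/s
w_2 = (11.7 − 3.8)/2 = 3.95 m; q_2 = 0.59 × 1.02 × 3.95 = 2.377 m³/s
w_3 = (14.3 − 7.4)/2 = 3.45 m; q_3 = 0.53 × 1.33 × 3.45 = 2.432 m³/s
w_4 = (17.4 − 11.7)/2 = 2.85 m; q_4 = 0.87 × 2.03 × 2.85 = 5.033 m³/s
w_5 = (31.2 − 14.3)/2 = 8.45 m; q_5 = 0.79 × 1.55 × 8.45 = 10.35 m³/s
w_6 = (31.2 − 17.4)/2 = 6.9 m; q_6 = 0.35 × 0.37 × 6.9 = 0.8936 m³/s
Q = Σ qᵢ = 21.34 m³/s
= 21.34 × 3600 = 76810 m³/h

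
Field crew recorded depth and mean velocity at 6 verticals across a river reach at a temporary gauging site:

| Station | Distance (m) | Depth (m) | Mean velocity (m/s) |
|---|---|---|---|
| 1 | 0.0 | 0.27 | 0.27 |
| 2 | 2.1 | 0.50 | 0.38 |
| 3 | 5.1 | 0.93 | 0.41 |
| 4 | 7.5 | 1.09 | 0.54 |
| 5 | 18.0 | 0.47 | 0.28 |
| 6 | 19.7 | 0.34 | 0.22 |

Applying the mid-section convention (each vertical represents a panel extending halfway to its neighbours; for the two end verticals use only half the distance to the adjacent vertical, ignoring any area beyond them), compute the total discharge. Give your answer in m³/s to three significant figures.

6.25 m³/s

w_1 = (2.1 − 0.0)/2 = 1.05 m; q_1 = 0.27 × 0.27 × 1.05 = 0.07655 m³/s
w_2 = (5.1 − 0.0)/2 = 2.55 m; q_2 = 0.38 × 0.50 × 2.55 = 0.4845 m³/s
w_3 = (7.5 − 2.1)/2 = 2.7 m; q_3 = 0.41 × 0.93 × 2.7 = 1.030 m³/s
w_4 = (18.0 − 5.1)/2 = 6.45 m; q_4 = 0.54 × 1.09 × 6.45 = 3.796 m³/s
w_5 = (19.7 − 7.5)/2 = 6.1 m; q_5 = 0.28 × 0.47 × 6.1 = 0.8028 m³/s
w_6 = (19.7 − 18.0)/2 = 0.85 m; q_6 = 0.22 × 0.34 × 0.85 = 0.06358 m³/s
Q = Σ qᵢ = 6.253 m³/s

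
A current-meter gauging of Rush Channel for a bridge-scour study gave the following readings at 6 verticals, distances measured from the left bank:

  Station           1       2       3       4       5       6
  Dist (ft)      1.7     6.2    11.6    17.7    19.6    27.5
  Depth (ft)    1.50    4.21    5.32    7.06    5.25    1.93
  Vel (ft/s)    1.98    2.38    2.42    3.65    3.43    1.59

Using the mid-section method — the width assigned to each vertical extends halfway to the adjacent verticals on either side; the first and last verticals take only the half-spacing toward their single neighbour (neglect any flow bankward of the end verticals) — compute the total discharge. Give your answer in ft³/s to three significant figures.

w_1 = (6.2 − 1.7)/2 = 2.25 ft; q_1 = 1.98 × 1.50 × 2.25 = 6.683 ft³/s
w_2 = (11.6 − 1.7)/2 = 4.95 ft; q_2 = 2.38 × 4.21 × 4.95 = 49.60 ft³/s
w_3 = (17.7 − 6.2)/2 = 5.75 ft; q_3 = 2.42 × 5.32 × 5.75 = 74.03 ft³/s
w_4 = (19.6 − 11.6)/2 = 4 ft; q_4 = 3.65 × 7.06 × 4 = 103.1 ft³/s
w_5 = (27.5 − 17.7)/2 = 4.9 ft; q_5 = 3.43 × 5.25 × 4.9 = 88.24 ft³/s
w_6 = (27.5 − 19.6)/2 = 3.95 ft; q_6 = 1.59 × 1.93 × 3.95 = 12.12 ft³/s
Q = Σ qᵢ = 333.7 ft³/s

334 ft³/s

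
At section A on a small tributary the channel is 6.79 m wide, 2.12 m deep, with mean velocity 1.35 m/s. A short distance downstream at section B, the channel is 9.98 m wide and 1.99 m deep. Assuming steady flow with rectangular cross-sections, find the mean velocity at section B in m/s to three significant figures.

Q = A₁V₁ = (6.79×2.12) × 1.35 = 19.43 m³/s
A₂ = 9.98 × 1.99 = 19.86 m²
V₂ = Q/A₂ = 19.43/19.86 = 0.9785 m/s

0.978 m/s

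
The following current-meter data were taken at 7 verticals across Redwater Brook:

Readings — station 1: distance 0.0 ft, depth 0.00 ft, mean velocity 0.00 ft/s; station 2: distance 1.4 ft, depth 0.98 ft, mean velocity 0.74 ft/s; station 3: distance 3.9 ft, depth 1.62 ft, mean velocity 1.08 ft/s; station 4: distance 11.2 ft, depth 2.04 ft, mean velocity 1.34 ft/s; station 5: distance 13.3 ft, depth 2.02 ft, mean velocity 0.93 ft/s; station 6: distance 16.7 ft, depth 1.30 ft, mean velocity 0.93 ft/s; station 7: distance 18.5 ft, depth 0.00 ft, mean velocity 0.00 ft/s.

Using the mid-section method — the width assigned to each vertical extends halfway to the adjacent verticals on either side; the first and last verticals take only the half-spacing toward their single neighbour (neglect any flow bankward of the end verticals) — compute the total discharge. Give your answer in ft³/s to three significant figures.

w_2 = (3.9 − 0.0)/2 = 1.95 ft; q_2 = 0.74 × 0.98 × 1.95 = 1.414 ft³/s
w_3 = (11.2 − 1.4)/2 = 4.9 ft; q_3 = 1.08 × 1.62 × 4.9 = 8.573 ft³/s
w_4 = (13.3 − 3.9)/2 = 4.7 ft; q_4 = 1.34 × 2.04 × 4.7 = 12.85 ft³/s
w_5 = (16.7 − 11.2)/2 = 2.75 ft; q_5 = 0.93 × 2.02 × 2.75 = 5.166 ft³/s
w_6 = (18.5 − 13.3)/2 = 2.6 ft; q_6 = 0.93 × 1.30 × 2.6 = 3.143 ft³/s
Stations 1, 7 contribute zero (depth or velocity is 0).
Q = Σ qᵢ = 31.14 ft³/s

31.1 ft³/s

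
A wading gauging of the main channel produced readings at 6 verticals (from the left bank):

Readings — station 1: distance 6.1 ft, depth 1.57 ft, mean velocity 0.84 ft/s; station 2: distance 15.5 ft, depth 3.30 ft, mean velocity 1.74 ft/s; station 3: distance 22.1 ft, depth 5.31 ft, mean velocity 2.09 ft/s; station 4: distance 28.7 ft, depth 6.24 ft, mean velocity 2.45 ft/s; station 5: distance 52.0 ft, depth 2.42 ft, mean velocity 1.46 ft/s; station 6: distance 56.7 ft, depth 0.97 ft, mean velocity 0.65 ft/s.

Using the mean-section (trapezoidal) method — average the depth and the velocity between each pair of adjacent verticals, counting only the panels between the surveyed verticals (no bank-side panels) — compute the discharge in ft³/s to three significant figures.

Panel 1-2: Δb = 9.4 ft, d̄ = (1.57+3.30)/2 = 2.435, v̄ = (0.84+1.74)/2 = 1.29 → q = 9.4×2.435×1.29 = 29.53 ft³/s
Panel 2-3: Δb = 6.6 ft, d̄ = (3.30+5.31)/2 = 4.305, v̄ = (1.74+2.09)/2 = 1.915 → q = 6.6×4.305×1.915 = 54.41 ft³/s
Panel 3-4: Δb = 6.6 ft, d̄ = (5.31+6.24)/2 = 5.775, v̄ = (2.09+2.45)/2 = 2.27 → q = 6.6×5.775×2.27 = 86.52 ft³/s
Panel 4-5: Δb = 23.3 ft, d̄ = (6.24+2.42)/2 = 4.33, v̄ = (2.45+1.46)/2 = 1.955 → q = 23.3×4.33×1.955 = 197.2 ft³/s
Panel 5-6: Δb = 4.7 ft, d̄ = (2.42+0.97)/2 = 1.695, v̄ = (1.46+0.65)/2 = 1.055 → q = 4.7×1.695×1.055 = 8.405 ft³/s
Q = Σ q = 376.1 ft³/s

376 ft³/s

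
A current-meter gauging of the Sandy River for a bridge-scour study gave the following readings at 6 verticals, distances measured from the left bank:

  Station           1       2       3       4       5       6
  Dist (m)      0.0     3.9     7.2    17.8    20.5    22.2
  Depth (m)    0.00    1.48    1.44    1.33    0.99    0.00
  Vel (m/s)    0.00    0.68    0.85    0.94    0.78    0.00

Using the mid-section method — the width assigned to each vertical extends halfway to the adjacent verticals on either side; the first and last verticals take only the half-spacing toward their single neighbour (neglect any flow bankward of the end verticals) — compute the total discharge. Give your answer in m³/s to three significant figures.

w_2 = (7.2 − 0.0)/2 = 3.6 m; q_2 = 0.68 × 1.48 × 3.6 = 3.623 m³/s
w_3 = (17.8 − 3.9)/2 = 6.95 m; q_3 = 0.85 × 1.44 × 6.95 = 8.507 m³/s
w_4 = (20.5 − 7.2)/2 = 6.65 m; q_4 = 0.94 × 1.33 × 6.65 = 8.314 m³/s
w_5 = (22.2 − 17.8)/2 = 2.2 m; q_5 = 0.78 × 0.99 × 2.2 = 1.699 m³/s
Stations 1, 6 contribute zero (depth or velocity is 0).
Q = Σ qᵢ = 22.14 m³/s

22.1 m³/s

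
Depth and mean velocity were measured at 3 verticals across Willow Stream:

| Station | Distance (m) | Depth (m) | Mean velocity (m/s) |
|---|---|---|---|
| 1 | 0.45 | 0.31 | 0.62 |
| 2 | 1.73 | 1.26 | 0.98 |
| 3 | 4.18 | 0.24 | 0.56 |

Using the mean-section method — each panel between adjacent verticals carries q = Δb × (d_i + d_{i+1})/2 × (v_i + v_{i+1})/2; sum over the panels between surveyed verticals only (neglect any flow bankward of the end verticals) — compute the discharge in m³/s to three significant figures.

2.22 m³/s

Panel 1-2: Δb = 1.28 m, d̄ = (0.31+1.26)/2 = 0.785, v̄ = (0.62+0.98)/2 = 0.8 → q = 1.28×0.785×0.8 = 0.8038 m³/s
Panel 2-3: Δb = 2.45 m, d̄ = (1.26+0.24)/2 = 0.75, v̄ = (0.98+0.56)/2 = 0.77 → q = 2.45×0.75×0.77 = 1.415 m³/s
Q = Σ q = 2.219 m³/s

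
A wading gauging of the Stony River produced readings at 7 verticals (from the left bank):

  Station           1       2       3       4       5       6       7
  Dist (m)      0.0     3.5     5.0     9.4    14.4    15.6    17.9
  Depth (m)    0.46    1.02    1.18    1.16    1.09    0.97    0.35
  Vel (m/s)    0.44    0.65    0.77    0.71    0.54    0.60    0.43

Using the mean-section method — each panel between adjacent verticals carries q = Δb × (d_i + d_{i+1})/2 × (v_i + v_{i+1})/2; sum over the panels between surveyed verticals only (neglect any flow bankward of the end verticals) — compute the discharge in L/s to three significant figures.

Panel 1-2: Δb = 3.5 m, d̄ = (0.46+1.02)/2 = 0.74, v̄ = (0.44+0.65)/2 = 0.545 → q = 3.5×0.74×0.545 = 1.412 m³/s
Panel 2-3: Δb = 1.5 m, d̄ = (1.02+1.18)/2 = 1.1, v̄ = (0.65+0.77)/2 = 0.71 → q = 1.5×1.1×0.71 = 1.172 m³/s
Panel 3-4: Δb = 4.4 m, d̄ = (1.18+1.16)/2 = 1.17, v̄ = (0.77+0.71)/2 = 0.74 → q = 4.4×1.17×0.74 = 3.810 m³/s
Panel 4-5: Δb = 5 m, d̄ = (1.16+1.09)/2 = 1.125, v̄ = (0.71+0.54)/2 = 0.625 → q = 5×1.125×0.625 = 3.516 m³/s
Panel 5-6: Δb = 1.2 m, d̄ = (1.09+0.97)/2 = 1.03, v̄ = (0.54+0.60)/2 = 0.57 → q = 1.2×1.03×0.57 = 0.7045 m³/s
Panel 6-7: Δb = 2.3 m, d̄ = (0.97+0.35)/2 = 0.66, v̄ = (0.60+0.43)/2 = 0.515 → q = 2.3×0.66×0.515 = 0.7818 m³/s
Q = Σ q = 11.39 m³/s
= 11.39 × 1000 = 11390 L/s

11400 L/s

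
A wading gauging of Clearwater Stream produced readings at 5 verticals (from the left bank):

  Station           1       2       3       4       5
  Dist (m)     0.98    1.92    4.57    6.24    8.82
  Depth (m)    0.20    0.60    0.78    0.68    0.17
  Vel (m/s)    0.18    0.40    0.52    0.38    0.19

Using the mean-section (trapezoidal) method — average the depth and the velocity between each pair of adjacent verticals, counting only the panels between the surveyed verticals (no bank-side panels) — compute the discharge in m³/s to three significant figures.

Panel 1-2: Δb = 0.94 m, d̄ = (0.20+0.60)/2 = 0.4, v̄ = (0.18+0.40)/2 = 0.29 → q = 0.94×0.4×0.29 = 0.1090 m³/s
Panel 2-3: Δb = 2.65 m, d̄ = (0.60+0.78)/2 = 0.69, v̄ = (0.40+0.52)/2 = 0.46 → q = 2.65×0.69×0.46 = 0.8411 m³/s
Panel 3-4: Δb = 1.67 m, d̄ = (0.78+0.68)/2 = 0.73, v̄ = (0.52+0.38)/2 = 0.45 → q = 1.67×0.73×0.45 = 0.5486 m³/s
Panel 4-5: Δb = 2.58 m, d̄ = (0.68+0.17)/2 = 0.425, v̄ = (0.38+0.19)/2 = 0.285 → q = 2.58×0.425×0.285 = 0.3125 m³/s
Q = Σ q = 1.811 m³/s

1.81 m³/s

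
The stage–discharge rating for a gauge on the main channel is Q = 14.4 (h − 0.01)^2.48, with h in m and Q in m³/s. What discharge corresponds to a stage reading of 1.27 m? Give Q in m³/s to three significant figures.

Q = 14.4 × (1.27 − 0.01)^2.48 = 14.4 × 1.26^2.48 = 25.54 m³/s

25.5 m³/s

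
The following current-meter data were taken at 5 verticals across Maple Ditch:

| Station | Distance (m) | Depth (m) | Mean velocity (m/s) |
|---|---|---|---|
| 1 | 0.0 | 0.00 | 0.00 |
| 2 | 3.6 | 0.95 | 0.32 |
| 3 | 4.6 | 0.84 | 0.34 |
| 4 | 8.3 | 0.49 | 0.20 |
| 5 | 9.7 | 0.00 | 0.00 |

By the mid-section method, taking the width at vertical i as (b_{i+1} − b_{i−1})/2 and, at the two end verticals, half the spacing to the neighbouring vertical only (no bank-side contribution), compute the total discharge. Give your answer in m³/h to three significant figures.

5830 m³/h

w_2 = (4.6 − 0.0)/2 = 2.3 m; q_2 = 0.32 × 0.95 × 2.3 = 0.6992 m³/s
w_3 = (8.3 − 3.6)/2 = 2.35 m; q_3 = 0.34 × 0.84 × 2.35 = 0.6712 m³/s
w_4 = (9.7 − 4.6)/2 = 2.55 m; q_4 = 0.20 × 0.49 × 2.55 = 0.2499 m³/s
Stations 1, 5 contribute zero (depth or velocity is 0).
Q = Σ qᵢ = 1.620 m³/s
= 1.620 × 3600 = 5833 m³/h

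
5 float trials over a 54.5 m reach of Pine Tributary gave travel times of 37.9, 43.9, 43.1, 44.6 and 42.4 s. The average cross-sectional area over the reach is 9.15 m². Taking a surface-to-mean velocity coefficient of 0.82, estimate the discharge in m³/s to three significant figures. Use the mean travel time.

9.65 m³/s

t̄ = (37.9 + 43.9 + 43.1 + 44.6 + 42.4) / 5 = 42.38 s
v_surface = L / t̄ = 54.5 / 42.38 = 1.286 m/s
v_mean = 0.82 × 1.286 = 1.055 m/s
Q = A × v_mean = 9.15 × 1.055 = 9.649 m³/s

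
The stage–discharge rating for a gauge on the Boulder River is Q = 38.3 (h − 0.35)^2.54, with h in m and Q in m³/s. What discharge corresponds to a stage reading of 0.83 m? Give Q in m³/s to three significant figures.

Q = 38.3 × (0.83 − 0.35)^2.54 = 38.3 × 0.48^2.54 = 5.937 m³/s

5.94 m³/s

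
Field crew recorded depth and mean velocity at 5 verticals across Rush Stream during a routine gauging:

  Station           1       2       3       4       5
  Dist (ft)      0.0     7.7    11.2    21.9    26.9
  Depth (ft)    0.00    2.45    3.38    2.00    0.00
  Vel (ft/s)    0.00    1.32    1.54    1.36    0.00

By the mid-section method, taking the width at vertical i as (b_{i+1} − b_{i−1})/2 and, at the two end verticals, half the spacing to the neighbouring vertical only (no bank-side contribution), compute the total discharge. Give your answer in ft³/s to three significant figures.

76.4 ft³/s

w_2 = (11.2 − 0.0)/2 = 5.6 ft; q_2 = 1.32 × 2.45 × 5.6 = 18.11 ft³/s
w_3 = (21.9 − 7.7)/2 = 7.1 ft; q_3 = 1.54 × 3.38 × 7.1 = 36.96 ft³/s
w_4 = (26.9 − 11.2)/2 = 7.85 ft; q_4 = 1.36 × 2.00 × 7.85 = 21.35 ft³/s
Stations 1, 5 contribute zero (depth or velocity is 0).
Q = Σ qᵢ = 76.42 ft³/s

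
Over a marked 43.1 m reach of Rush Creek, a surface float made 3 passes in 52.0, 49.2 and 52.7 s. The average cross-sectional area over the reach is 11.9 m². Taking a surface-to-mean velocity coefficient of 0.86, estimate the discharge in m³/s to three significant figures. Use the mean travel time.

8.60 m³/s

t̄ = (52.0 + 49.2 + 52.7) / 3 = 51.3 s
v_surface = L / t̄ = 43.1 / 51.3 = 0.8402 m/s
v_mean = 0.86 × 0.8402 = 0.7225 m/s
Q = A × v_mean = 11.9 × 0.7225 = 8.598 m³/s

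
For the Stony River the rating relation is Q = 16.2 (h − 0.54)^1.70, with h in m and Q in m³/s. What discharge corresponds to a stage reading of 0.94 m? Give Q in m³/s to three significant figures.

Q = 16.2 × (0.94 − 0.54)^1.70 = 16.2 × 0.4^1.70 = 3.412 m³/s

3.41 m³/s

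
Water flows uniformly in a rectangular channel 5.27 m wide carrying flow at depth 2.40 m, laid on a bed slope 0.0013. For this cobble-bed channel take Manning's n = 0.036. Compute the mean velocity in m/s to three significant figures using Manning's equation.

A = b·y = 5.27 × 2.40 = 12.65 m²
P = b + 2y = 5.27 + 2×2.40 = 10.07 m
R = A/P = 12.65/10.07 = 1.256 m
Q = (1/n)·A·R^(2/3)·S^(1/2) = (1/0.036) × 12.65 × 1.256^(2/3) × 0.0013^(1/2) = 14.75 m³/s
V = Q/A = 14.75/12.65 = 1.166 m/s

1.17 m/s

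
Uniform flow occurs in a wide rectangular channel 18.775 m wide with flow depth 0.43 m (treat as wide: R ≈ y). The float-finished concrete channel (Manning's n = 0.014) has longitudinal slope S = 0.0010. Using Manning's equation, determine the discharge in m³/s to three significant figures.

10.4 m³/s

A = b·y = 18.775 × 0.43 = 8.073 m²
Wide channel: R ≈ y = 0.43 m
Q = (1/n)·A·R^(2/3)·S^(1/2) = (1/0.014) × 8.073 × 0.4300^(2/3) × 0.0010^(1/2) = 10.39 m³/s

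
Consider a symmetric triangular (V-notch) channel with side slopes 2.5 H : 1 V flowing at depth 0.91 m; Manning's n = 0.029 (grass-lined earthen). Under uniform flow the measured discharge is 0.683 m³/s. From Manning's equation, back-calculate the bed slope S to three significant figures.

0.000289

A = z·y² = 2.5×0.91² = 2.070 m²
P = 2y√(1+z²) = 2×0.91×√(1+2.5²) = 4.900 m
R = A/P = 2.070/4.900 = 0.4225 m
S = (Q·n / (1·A·R^(2/3)))² = (0.683×0.029 / (1×2.070×0.5630))² = 0.0002888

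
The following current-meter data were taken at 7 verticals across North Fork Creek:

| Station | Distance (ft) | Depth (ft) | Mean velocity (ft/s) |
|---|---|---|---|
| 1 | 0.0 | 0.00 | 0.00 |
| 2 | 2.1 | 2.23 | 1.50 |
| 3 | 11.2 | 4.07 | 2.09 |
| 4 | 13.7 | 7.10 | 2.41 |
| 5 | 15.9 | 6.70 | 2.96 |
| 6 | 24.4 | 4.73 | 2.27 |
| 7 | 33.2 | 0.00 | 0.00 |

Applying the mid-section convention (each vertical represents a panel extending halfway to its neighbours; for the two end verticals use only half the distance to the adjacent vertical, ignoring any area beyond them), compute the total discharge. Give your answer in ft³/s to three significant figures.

307 ft³/s

w_2 = (11.2 − 0.0)/2 = 5.6 ft; q_2 = 1.50 × 2.23 × 5.6 = 18.73 ft³/s
w_3 = (13.7 − 2.1)/2 = 5.8 ft; q_3 = 2.09 × 4.07 × 5.8 = 49.34 ft³/s
w_4 = (15.9 − 11.2)/2 = 2.35 ft; q_4 = 2.41 × 7.10 × 2.35 = 40.21 ft³/s
w_5 = (24.4 − 13.7)/2 = 5.35 ft; q_5 = 2.96 × 6.70 × 5.35 = 106.1 ft³/s
w_6 = (33.2 − 15.9)/2 = 8.65 ft; q_6 = 2.27 × 4.73 × 8.65 = 92.88 ft³/s
Stations 1, 7 contribute zero (depth or velocity is 0).
Q = Σ qᵢ = 307.3 ft³/s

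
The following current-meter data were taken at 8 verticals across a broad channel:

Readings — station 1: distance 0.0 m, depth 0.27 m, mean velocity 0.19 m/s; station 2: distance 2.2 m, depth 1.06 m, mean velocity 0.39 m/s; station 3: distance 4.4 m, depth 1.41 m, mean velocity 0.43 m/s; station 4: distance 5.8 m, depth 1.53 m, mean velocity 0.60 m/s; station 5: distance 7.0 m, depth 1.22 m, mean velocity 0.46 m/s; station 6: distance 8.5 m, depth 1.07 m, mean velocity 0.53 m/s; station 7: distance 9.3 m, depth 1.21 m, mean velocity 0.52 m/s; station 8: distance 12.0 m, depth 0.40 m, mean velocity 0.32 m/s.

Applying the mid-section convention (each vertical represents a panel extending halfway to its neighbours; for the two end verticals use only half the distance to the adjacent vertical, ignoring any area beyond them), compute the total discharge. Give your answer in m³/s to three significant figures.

w_1 = (2.2 − 0.0)/2 = 1.1 m; q_1 = 0.19 × 0.27 × 1.1 = 0.05643 m³/s
w_2 = (4.4 − 0.0)/2 = 2.2 m; q_2 = 0.39 × 1.06 × 2.2 = 0.9095 m³/s
w_3 = (5.8 − 2.2)/2 = 1.8 m; q_3 = 0.43 × 1.41 × 1.8 = 1.091 m³/s
w_4 = (7.0 − 4.4)/2 = 1.3 m; q_4 = 0.60 × 1.53 × 1.3 = 1.193 m³/s
w_5 = (8.5 − 5.8)/2 = 1.35 m; q_5 = 0.46 × 1.22 × 1.35 = 0.7576 m³/s
w_6 = (9.3 − 7.0)/2 = 1.15 m; q_6 = 0.53 × 1.07 × 1.15 = 0.6522 m³/s
w_7 = (12.0 − 8.5)/2 = 1.75 m; q_7 = 0.52 × 1.21 × 1.75 = 1.101 m³/s
w_8 = (12.0 − 9.3)/2 = 1.35 m; q_8 = 0.32 × 0.40 × 1.35 = 0.1728 m³/s
Q = Σ qᵢ = 5.934 m³/s

5.93 m³/s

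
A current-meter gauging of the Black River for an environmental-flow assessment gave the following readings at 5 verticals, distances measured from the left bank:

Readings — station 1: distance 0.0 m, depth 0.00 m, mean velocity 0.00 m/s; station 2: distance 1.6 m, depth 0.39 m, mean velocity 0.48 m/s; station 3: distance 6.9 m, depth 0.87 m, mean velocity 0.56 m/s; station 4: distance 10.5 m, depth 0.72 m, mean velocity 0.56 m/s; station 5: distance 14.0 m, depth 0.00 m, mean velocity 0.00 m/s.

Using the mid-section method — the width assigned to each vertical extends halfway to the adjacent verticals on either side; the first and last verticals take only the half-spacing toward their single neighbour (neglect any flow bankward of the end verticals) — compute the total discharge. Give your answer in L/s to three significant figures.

4250 L/s

w_2 = (6.9 − 0.0)/2 = 3.45 m; q_2 = 0.48 × 0.39 × 3.45 = 0.6458 m³/s
w_3 = (10.5 − 1.6)/2 = 4.45 m; q_3 = 0.56 × 0.87 × 4.45 = 2.168 m³/s
w_4 = (14.0 − 6.9)/2 = 3.55 m; q_4 = 0.56 × 0.72 × 3.55 = 1.431 m³/s
Stations 1, 5 contribute zero (depth or velocity is 0).
Q = Σ qᵢ = 4.245 m³/s
= 4.245 × 1000 = 4245 L/s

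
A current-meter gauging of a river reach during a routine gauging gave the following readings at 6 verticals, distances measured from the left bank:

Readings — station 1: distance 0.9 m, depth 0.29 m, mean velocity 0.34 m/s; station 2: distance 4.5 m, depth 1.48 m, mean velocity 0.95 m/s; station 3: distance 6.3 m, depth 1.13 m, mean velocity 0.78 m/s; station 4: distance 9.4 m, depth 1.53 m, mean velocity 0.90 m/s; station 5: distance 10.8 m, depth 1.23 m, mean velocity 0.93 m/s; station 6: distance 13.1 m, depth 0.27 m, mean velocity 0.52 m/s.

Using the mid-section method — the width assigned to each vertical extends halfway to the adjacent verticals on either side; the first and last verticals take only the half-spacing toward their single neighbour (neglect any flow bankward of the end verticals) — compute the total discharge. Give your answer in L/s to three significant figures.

11500 L/s

w_1 = (4.5 − 0.9)/2 = 1.8 m; q_1 = 0.34 × 0.29 × 1.8 = 0.1775 m³/s
w_2 = (6.3 − 0.9)/2 = 2.7 m; q_2 = 0.95 × 1.48 × 2.7 = 3.796 m³/s
w_3 = (9.4 − 4.5)/2 = 2.45 m; q_3 = 0.78 × 1.13 × 2.45 = 2.159 m³/s
w_4 = (10.8 − 6.3)/2 = 2.25 m; q_4 = 0.90 × 1.53 × 2.25 = 3.098 m³/s
w_5 = (13.1 − 9.4)/2 = 1.85 m; q_5 = 0.93 × 1.23 × 1.85 = 2.116 m³/s
w_6 = (13.1 − 10.8)/2 = 1.15 m; q_6 = 0.52 × 0.27 × 1.15 = 0.1615 m³/s
Q = Σ qᵢ = 11.51 m³/s
= 11.51 × 1000 = 11510 L/s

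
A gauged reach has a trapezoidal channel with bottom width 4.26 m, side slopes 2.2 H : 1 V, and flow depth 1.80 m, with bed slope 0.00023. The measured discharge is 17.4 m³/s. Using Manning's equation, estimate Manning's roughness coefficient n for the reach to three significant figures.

A = (b + z·y)·y = (4.26 + 2.2×1.80)×1.80 = 14.80 m²
P = b + 2y√(1+z²) = 4.26 + 2×1.80×√(1+2.2²) = 12.96 m
R = A/P = 14.80/12.96 = 1.142 m
n = (1/Q)·A·R^(2/3)·S^(1/2) = (1/17.4) × 14.80 × 1.092 × 0.01517 = 0.01409

0.0141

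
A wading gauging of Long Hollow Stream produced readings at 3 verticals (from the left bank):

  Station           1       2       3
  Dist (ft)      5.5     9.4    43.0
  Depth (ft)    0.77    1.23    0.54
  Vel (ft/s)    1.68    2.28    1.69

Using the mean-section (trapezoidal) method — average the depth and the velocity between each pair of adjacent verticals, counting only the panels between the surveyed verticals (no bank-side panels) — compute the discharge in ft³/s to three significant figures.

66.7 ft³/s

Panel 1-2: Δb = 3.9 ft, d̄ = (0.77+1.23)/2 = 1, v̄ = (1.68+2.28)/2 = 1.98 → q = 3.9×1×1.98 = 7.722 ft³/s
Panel 2-3: Δb = 33.6 ft, d̄ = (1.23+0.54)/2 = 0.885, v̄ = (2.28+1.69)/2 = 1.985 → q = 33.6×0.885×1.985 = 59.03 ft³/s
Q = Σ q = 66.75 ft³/s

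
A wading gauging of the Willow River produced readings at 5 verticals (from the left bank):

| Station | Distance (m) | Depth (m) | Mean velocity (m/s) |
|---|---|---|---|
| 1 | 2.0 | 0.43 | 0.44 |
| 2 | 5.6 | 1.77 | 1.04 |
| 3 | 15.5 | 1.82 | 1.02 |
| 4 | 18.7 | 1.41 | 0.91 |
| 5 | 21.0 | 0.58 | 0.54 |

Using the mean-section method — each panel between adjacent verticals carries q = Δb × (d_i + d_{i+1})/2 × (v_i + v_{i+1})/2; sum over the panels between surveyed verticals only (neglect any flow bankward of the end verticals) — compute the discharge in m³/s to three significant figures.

Panel 1-2: Δb = 3.6 m, d̄ = (0.43+1.77)/2 = 1.1, v̄ = (0.44+1.04)/2 = 0.74 → q = 3.6×1.1×0.74 = 2.930 m³/s
Panel 2-3: Δb = 9.9 m, d̄ = (1.77+1.82)/2 = 1.795, v̄ = (1.04+1.02)/2 = 1.03 → q = 9.9×1.795×1.03 = 18.30 m³/s
Panel 3-4: Δb = 3.2 m, d̄ = (1.82+1.41)/2 = 1.615, v̄ = (1.02+0.91)/2 = 0.965 → q = 3.2×1.615×0.965 = 4.987 m³/s
Panel 4-5: Δb = 2.3 m, d̄ = (1.41+0.58)/2 = 0.995, v̄ = (0.91+0.54)/2 = 0.725 → q = 2.3×0.995×0.725 = 1.659 m³/s
Q = Σ q = 27.88 m³/s

27.9 m³/s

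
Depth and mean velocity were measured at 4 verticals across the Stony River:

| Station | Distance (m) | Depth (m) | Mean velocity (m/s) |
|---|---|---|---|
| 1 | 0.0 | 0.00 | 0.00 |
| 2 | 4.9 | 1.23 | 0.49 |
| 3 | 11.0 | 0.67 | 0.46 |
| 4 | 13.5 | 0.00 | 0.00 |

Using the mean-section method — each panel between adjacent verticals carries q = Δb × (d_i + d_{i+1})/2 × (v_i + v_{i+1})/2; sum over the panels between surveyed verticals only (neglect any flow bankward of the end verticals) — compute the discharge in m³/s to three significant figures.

3.68 m³/s

Panel 1-2: Δb = 4.9 m, d̄ = (0.00+1.23)/2 = 0.615, v̄ = (0.00+0.49)/2 = 0.245 → q = 4.9×0.615×0.245 = 0.7383 m³/s
Panel 2-3: Δb = 6.1 m, d̄ = (1.23+0.67)/2 = 0.95, v̄ = (0.49+0.46)/2 = 0.475 → q = 6.1×0.95×0.475 = 2.753 m³/s
Panel 3-4: Δb = 2.5 m, d̄ = (0.67+0.00)/2 = 0.335, v̄ = (0.46+0.00)/2 = 0.23 → q = 2.5×0.335×0.23 = 0.1926 m³/s
Q = Σ q = 3.684 m³/s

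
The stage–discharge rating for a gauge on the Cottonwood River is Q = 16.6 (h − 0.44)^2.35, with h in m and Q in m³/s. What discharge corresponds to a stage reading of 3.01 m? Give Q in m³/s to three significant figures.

Q = 16.6 × (3.01 − 0.44)^2.35 = 16.6 × 2.57^2.35 = 152.6 m³/s

153 m³/s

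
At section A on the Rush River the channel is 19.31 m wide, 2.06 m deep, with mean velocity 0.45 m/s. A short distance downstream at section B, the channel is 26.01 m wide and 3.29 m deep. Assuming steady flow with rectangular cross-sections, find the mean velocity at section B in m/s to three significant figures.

0.209 m/s

Q = A₁V₁ = (19.31×2.06) × 0.45 = 17.90 m³/s
A₂ = 26.01 × 3.29 = 85.57 m²
V₂ = Q/A₂ = 17.90/85.57 = 0.2092 m/s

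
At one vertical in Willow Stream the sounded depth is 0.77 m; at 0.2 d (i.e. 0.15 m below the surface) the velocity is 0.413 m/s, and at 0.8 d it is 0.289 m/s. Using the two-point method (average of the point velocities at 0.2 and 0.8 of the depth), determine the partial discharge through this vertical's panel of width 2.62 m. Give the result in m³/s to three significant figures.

0.708 m³/s

v̄ = (0.413 + 0.289) / 2 = 0.3510 m/s
q = v̄ × d × w = 0.3510 × 0.77 × 2.62 = 0.7081 m³/s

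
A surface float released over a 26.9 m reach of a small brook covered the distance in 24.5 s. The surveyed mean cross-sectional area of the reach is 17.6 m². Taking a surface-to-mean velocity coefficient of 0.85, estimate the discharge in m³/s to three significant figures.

v_surface = L / t̄ = 26.9 / 24.5 = 1.098 m/s
v_mean = 0.85 × 1.098 = 0.9333 m/s
Q = A × v_mean = 17.6 × 0.9333 = 16.43 m³/s

16.4 m³/s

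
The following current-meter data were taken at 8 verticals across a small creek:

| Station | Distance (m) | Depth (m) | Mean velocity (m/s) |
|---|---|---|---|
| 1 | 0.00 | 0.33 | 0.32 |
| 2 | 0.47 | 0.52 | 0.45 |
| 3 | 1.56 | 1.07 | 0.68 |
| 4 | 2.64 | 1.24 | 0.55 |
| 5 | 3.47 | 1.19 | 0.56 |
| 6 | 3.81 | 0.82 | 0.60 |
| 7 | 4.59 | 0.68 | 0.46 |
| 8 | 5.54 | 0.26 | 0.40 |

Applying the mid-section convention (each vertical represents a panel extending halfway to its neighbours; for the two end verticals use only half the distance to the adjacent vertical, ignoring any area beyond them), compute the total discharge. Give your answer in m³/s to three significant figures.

w_1 = (0.47 − 0.00)/2 = 0.235 m; q_1 = 0.32 × 0.33 × 0.235 = 0.02482 m³/s
w_2 = (1.56 − 0.00)/2 = 0.78 m; q_2 = 0.45 × 0.52 × 0.78 = 0.1825 m³/s
w_3 = (2.64 − 0.47)/2 = 1.085 m; q_3 = 0.68 × 1.07 × 1.085 = 0.7894 m³/s
w_4 = (3.47 − 1.56)/2 = 0.955 m; q_4 = 0.55 × 1.24 × 0.955 = 0.6513 m³/s
w_5 = (3.81 − 2.64)/2 = 0.585 m; q_5 = 0.56 × 1.19 × 0.585 = 0.3898 m³/s
w_6 = (4.59 − 3.47)/2 = 0.56 m; q_6 = 0.60 × 0.82 × 0.56 = 0.2755 m³/s
w_7 = (5.54 − 3.81)/2 = 0.865 m; q_7 = 0.46 × 0.68 × 0.865 = 0.2706 m³/s
w_8 = (5.54 − 4.59)/2 = 0.475 m; q_8 = 0.40 × 0.26 × 0.475 = 0.04940 m³/s
Q = Σ qᵢ = 2.633 m³/s

2.63 m³/s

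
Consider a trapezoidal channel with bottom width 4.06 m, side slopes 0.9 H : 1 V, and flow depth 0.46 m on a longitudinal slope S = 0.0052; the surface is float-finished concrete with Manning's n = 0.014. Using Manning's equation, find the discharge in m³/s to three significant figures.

5.64 m³/s

A = (b + z·y)·y = (4.06 + 0.9×0.46)×0.46 = 2.058 m²
P = b + 2y√(1+z²) = 4.06 + 2×0.46×√(1+0.9²) = 5.298 m
R = A/P = 2.058/5.298 = 0.3885 m
Q = (1/n)·A·R^(2/3)·S^(1/2) = (1/0.014) × 2.058 × 0.3885^(2/3) × 0.0052^(1/2) = 5.644 m³/s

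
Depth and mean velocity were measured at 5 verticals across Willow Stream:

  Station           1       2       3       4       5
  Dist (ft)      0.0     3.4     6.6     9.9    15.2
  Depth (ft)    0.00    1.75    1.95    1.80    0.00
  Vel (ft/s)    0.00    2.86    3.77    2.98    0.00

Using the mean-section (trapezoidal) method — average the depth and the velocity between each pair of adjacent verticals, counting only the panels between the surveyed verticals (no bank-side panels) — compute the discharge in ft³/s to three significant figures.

51.9 ft³/s

Panel 1-2: Δb = 3.4 ft, d̄ = (0.00+1.75)/2 = 0.875, v̄ = (0.00+2.86)/2 = 1.43 → q = 3.4×0.875×1.43 = 4.254 ft³/s
Panel 2-3: Δb = 3.2 ft, d̄ = (1.75+1.95)/2 = 1.85, v̄ = (2.86+3.77)/2 = 3.315 → q = 3.2×1.85×3.315 = 19.62 ft³/s
Panel 3-4: Δb = 3.3 ft, d̄ = (1.95+1.80)/2 = 1.875, v̄ = (3.77+2.98)/2 = 3.375 → q = 3.3×1.875×3.375 = 20.88 ft³/s
Panel 4-5: Δb = 5.3 ft, d̄ = (1.80+0.00)/2 = 0.9, v̄ = (2.98+0.00)/2 = 1.49 → q = 5.3×0.9×1.49 = 7.107 ft³/s
Q = Σ q = 51.87 ft³/s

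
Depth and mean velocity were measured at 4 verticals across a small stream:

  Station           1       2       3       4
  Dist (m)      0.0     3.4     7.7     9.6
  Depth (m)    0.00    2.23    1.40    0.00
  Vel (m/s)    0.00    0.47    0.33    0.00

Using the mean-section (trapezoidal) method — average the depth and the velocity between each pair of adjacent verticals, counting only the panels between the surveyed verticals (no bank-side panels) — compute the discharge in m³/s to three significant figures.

4.23 m³/s

Panel 1-2: Δb = 3.4 m, d̄ = (0.00+2.23)/2 = 1.115, v̄ = (0.00+0.47)/2 = 0.235 → q = 3.4×1.115×0.235 = 0.8909 m³/s
Panel 2-3: Δb = 4.3 m, d̄ = (2.23+1.40)/2 = 1.815, v̄ = (0.47+0.33)/2 = 0.4 → q = 4.3×1.815×0.4 = 3.122 m³/s
Panel 3-4: Δb = 1.9 m, d̄ = (1.40+0.00)/2 = 0.7, v̄ = (0.33+0.00)/2 = 0.165 → q = 1.9×0.7×0.165 = 0.2195 m³/s
Q = Σ q = 4.232 m³/s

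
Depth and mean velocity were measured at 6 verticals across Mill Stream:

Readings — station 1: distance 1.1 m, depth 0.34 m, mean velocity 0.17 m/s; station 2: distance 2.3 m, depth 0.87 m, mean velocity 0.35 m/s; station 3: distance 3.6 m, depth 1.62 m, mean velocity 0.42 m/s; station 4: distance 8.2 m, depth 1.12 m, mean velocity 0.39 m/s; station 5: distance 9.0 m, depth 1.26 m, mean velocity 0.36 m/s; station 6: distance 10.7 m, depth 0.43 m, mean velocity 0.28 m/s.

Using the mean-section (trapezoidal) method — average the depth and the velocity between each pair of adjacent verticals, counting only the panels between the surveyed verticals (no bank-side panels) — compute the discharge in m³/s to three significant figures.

Panel 1-2: Δb = 1.2 m, d̄ = (0.34+0.87)/2 = 0.605, v̄ = (0.17+0.35)/2 = 0.26 → q = 1.2×0.605×0.26 = 0.1888 m³/s
Panel 2-3: Δb = 1.3 m, d̄ = (0.87+1.62)/2 = 1.245, v̄ = (0.35+0.42)/2 = 0.385 → q = 1.3×1.245×0.385 = 0.6231 m³/s
Panel 3-4: Δb = 4.6 m, d̄ = (1.62+1.12)/2 = 1.37, v̄ = (0.42+0.39)/2 = 0.405 → q = 4.6×1.37×0.405 = 2.552 m³/s
Panel 4-5: Δb = 0.8 m, d̄ = (1.12+1.26)/2 = 1.19, v̄ = (0.39+0.36)/2 = 0.375 → q = 0.8×1.19×0.375 = 0.3570 m³/s
Panel 5-6: Δb = 1.7 m, d̄ = (1.26+0.43)/2 = 0.845, v̄ = (0.36+0.28)/2 = 0.32 → q = 1.7×0.845×0.32 = 0.4597 m³/s
Q = Σ q = 4.181 m³/s

4.18 m³/s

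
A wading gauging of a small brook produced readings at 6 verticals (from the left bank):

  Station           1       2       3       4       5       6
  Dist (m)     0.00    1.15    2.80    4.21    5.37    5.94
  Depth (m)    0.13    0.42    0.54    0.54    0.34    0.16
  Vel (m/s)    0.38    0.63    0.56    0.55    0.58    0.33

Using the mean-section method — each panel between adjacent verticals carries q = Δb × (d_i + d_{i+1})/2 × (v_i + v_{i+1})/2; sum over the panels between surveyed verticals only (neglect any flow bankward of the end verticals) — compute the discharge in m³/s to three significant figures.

1.41 m³/s

Panel 1-2: Δb = 1.15 m, d̄ = (0.13+0.42)/2 = 0.275, v̄ = (0.38+0.63)/2 = 0.505 → q = 1.15×0.275×0.505 = 0.1597 m³/s
Panel 2-3: Δb = 1.65 m, d̄ = (0.42+0.54)/2 = 0.48, v̄ = (0.63+0.56)/2 = 0.595 → q = 1.65×0.48×0.595 = 0.4712 m³/s
Panel 3-4: Δb = 1.41 m, d̄ = (0.54+0.54)/2 = 0.54, v̄ = (0.56+0.55)/2 = 0.555 → q = 1.41×0.54×0.555 = 0.4226 m³/s
Panel 4-5: Δb = 1.16 m, d̄ = (0.54+0.34)/2 = 0.44, v̄ = (0.55+0.58)/2 = 0.565 → q = 1.16×0.44×0.565 = 0.2884 m³/s
Panel 5-6: Δb = 0.57 m, d̄ = (0.34+0.16)/2 = 0.25, v̄ = (0.58+0.33)/2 = 0.455 → q = 0.57×0.25×0.455 = 0.06484 m³/s
Q = Σ q = 1.407 m³/s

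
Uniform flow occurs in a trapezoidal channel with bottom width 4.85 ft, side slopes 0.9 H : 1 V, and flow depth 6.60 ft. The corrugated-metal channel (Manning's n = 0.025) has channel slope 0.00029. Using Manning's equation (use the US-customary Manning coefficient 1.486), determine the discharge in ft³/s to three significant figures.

155 ft³/s

A = (b + z·y)·y = (4.85 + 0.9×6.60)×6.60 = 71.21 ft²
P = b + 2y√(1+z²) = 4.85 + 2×6.60×√(1+0.9²) = 22.61 ft
R = A/P = 71.21/22.61 = 3.150 ft
Q = (1.486/n)·A·R^(2/3)·S^(1/2) = (1.486/0.025) × 71.21 × 3.150^(2/3) × 0.00029^(1/2) = 154.9 ft³/s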